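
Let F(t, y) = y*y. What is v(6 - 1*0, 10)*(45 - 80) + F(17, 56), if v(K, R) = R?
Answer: 2786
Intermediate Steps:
F(t, y) = y²
v(6 - 1*0, 10)*(45 - 80) + F(17, 56) = 10*(45 - 80) + 56² = 10*(-35) + 3136 = -350 + 3136 = 2786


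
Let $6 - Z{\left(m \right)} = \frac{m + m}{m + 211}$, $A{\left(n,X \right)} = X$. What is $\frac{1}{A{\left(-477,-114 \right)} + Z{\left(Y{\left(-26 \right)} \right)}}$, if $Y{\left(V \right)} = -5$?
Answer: $- \frac{103}{11119} \approx -0.0092634$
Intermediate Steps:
$Z{\left(m \right)} = 6 - \frac{2 m}{211 + m}$ ($Z{\left(m \right)} = 6 - \frac{m + m}{m + 211} = 6 - \frac{2 m}{211 + m}$)
$\frac{1}{A{\left(-477,-114 \right)} + Z{\left(Y{\left(-26 \right)} \right)}} = \frac{1}{-114 + \frac{2 \left(633 + 2 \left(-5\right)\right)}{211 - 5}} = \frac{1}{-114 + \frac{2 \left(633 - 10\right)}{206}} = \frac{1}{-114 + 2 \cdot \frac{1}{206} \cdot 623} = \frac{1}{-114 + \frac{623}{103}} = \frac{1}{- \frac{11119}{103}} = - \frac{103}{11119}$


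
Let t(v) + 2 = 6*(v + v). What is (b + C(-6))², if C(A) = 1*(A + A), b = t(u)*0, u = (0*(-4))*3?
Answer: 144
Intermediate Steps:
u = 0 (u = 0*3 = 0)
t(v) = -2 + 12*v (t(v) = -2 + 6*(v + v) = -2 + 6*(2*v) = -2 + 12*v)
b = 0 (b = (-2 + 12*0)*0 = (-2 + 0)*0 = -2*0 = 0)
C(A) = 2*A (C(A) = 1*(2*A) = 2*A)
(b + C(-6))² = (0 + 2*(-6))² = (0 - 12)² = (-12)² = 144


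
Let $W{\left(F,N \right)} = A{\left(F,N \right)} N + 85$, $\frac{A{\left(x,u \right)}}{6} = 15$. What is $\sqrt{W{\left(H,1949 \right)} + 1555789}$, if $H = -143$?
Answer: $2 \sqrt{432821} \approx 1315.8$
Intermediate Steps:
$A{\left(x,u \right)} = 90$ ($A{\left(x,u \right)} = 6 \cdot 15 = 90$)
$W{\left(F,N \right)} = 85 + 90 N$ ($W{\left(F,N \right)} = 90 N + 85 = 85 + 90 N$)
$\sqrt{W{\left(H,1949 \right)} + 1555789} = \sqrt{\left(85 + 90 \cdot 1949\right) + 1555789} = \sqrt{\left(85 + 175410\right) + 1555789} = \sqrt{175495 + 1555789} = \sqrt{1731284} = 2 \sqrt{432821}$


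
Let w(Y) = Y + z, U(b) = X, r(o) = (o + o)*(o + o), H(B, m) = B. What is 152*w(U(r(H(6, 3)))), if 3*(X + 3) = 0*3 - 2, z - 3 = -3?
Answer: -1672/3 ≈ -557.33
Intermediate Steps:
z = 0 (z = 3 - 3 = 0)
r(o) = 4*o**2 (r(o) = (2*o)*(2*o) = 4*o**2)
X = -11/3 (X = -3 + (0*3 - 2)/3 = -3 + (0 - 2)/3 = -3 + (1/3)*(-2) = -3 - 2/3 = -11/3 ≈ -3.6667)
U(b) = -11/3
w(Y) = Y (w(Y) = Y + 0 = Y)
152*w(U(r(H(6, 3)))) = 152*(-11/3) = -1672/3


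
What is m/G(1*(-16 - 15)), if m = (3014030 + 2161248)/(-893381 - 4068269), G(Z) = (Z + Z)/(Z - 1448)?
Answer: -3827118081/153811150 ≈ -24.882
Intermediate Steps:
G(Z) = 2*Z/(-1448 + Z) (G(Z) = (2*Z)/(-1448 + Z) = 2*Z/(-1448 + Z))
m = -2587639/2480825 (m = 5175278/(-4961650) = 5175278*(-1/4961650) = -2587639/2480825 ≈ -1.0431)
m/G(1*(-16 - 15)) = -2587639*(-1448 + 1*(-16 - 15))/(2*(-16 - 15))/2480825 = -2587639/(2480825*(2*(1*(-31))/(-1448 + 1*(-31)))) = -2587639/(2480825*(2*(-31)/(-1448 - 31))) = -2587639/(2480825*(2*(-31)/(-1479))) = -2587639/(2480825*(2*(-31)*(-1/1479))) = -2587639/(2480825*62/1479) = -2587639/2480825*1479/62 = -3827118081/153811150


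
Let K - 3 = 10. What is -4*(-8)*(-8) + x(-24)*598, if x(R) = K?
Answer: 7518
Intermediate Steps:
K = 13 (K = 3 + 10 = 13)
x(R) = 13
-4*(-8)*(-8) + x(-24)*598 = -4*(-8)*(-8) + 13*598 = 32*(-8) + 7774 = -256 + 7774 = 7518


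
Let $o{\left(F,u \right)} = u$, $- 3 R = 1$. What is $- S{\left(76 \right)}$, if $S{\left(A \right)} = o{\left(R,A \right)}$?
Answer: $-76$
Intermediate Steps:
$R = - \frac{1}{3}$ ($R = \left(- \frac{1}{3}\right) 1 = - \frac{1}{3} \approx -0.33333$)
$S{\left(A \right)} = A$
$- S{\left(76 \right)} = \left(-1\right) 76 = -76$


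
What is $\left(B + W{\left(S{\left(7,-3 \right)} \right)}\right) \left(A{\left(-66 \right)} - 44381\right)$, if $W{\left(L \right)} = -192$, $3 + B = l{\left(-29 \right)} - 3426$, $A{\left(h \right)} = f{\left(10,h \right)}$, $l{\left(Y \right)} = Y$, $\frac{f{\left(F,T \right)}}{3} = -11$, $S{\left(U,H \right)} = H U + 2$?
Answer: $162111100$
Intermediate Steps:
$S{\left(U,H \right)} = 2 + H U$
$f{\left(F,T \right)} = -33$ ($f{\left(F,T \right)} = 3 \left(-11\right) = -33$)
$A{\left(h \right)} = -33$
$B = -3458$ ($B = -3 - 3455 = -3458$)
$\left(B + W{\left(S{\left(7,-3 \right)} \right)}\right) \left(A{\left(-66 \right)} - 44381\right) = \left(-3458 - 192\right) \left(-33 - 44381\right) = \left(-3650\right) \left(-44414\right) = 162111100$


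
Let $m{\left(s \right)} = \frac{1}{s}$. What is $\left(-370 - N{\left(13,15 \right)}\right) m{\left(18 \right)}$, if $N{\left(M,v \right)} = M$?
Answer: $- \frac{383}{18} \approx -21.278$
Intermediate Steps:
$\left(-370 - N{\left(13,15 \right)}\right) m{\left(18 \right)} = \frac{-370 - 13}{18} = \left(-370 - 13\right) \frac{1}{18} = \left(-383\right) \frac{1}{18} = - \frac{383}{18}$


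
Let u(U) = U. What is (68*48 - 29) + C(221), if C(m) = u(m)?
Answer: 3456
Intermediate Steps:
C(m) = m
(68*48 - 29) + C(221) = (68*48 - 29) + 221 = (3264 - 29) + 221 = 3235 + 221 = 3456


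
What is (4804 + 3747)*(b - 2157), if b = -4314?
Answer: -55333521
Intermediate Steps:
(4804 + 3747)*(b - 2157) = (4804 + 3747)*(-4314 - 2157) = 8551*(-6471) = -55333521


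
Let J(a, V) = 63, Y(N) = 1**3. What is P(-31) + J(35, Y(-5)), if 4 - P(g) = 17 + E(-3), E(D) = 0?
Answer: 50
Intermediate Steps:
Y(N) = 1
P(g) = -13 (P(g) = 4 - (17 + 0) = 4 - 1*17 = 4 - 17 = -13)
P(-31) + J(35, Y(-5)) = -13 + 63 = 50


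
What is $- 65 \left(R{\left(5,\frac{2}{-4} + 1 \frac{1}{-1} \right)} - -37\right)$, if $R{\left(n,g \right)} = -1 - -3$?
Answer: $-2535$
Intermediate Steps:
$R{\left(n,g \right)} = 2$ ($R{\left(n,g \right)} = -1 + 3 = 2$)
$- 65 \left(R{\left(5,\frac{2}{-4} + 1 \frac{1}{-1} \right)} - -37\right) = - 65 \left(2 - -37\right) = - 65 \left(2 + 37\right) = \left(-65\right) 39 = -2535$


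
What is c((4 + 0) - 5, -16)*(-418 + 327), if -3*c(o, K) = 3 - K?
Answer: 1729/3 ≈ 576.33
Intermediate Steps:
c(o, K) = -1 + K/3 (c(o, K) = -(3 - K)/3 = -1 + K/3)
c((4 + 0) - 5, -16)*(-418 + 327) = (-1 + (1/3)*(-16))*(-418 + 327) = (-1 - 16/3)*(-91) = -19/3*(-91) = 1729/3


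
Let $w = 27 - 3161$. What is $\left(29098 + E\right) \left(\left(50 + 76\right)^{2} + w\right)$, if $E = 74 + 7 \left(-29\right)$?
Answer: $369122998$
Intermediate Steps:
$E = -129$ ($E = 74 - 203 = -129$)
$w = -3134$ ($w = 27 - 3161 = -3134$)
$\left(29098 + E\right) \left(\left(50 + 76\right)^{2} + w\right) = \left(29098 - 129\right) \left(\left(50 + 76\right)^{2} - 3134\right) = 28969 \left(126^{2} - 3134\right) = 28969 \left(15876 - 3134\right) = 28969 \cdot 12742 = 369122998$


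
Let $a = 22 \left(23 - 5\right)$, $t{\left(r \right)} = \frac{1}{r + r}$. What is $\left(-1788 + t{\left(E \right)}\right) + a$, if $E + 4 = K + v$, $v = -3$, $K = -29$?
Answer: $- \frac{100225}{72} \approx -1392.0$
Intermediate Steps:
$E = -36$ ($E = -4 - 32 = -36$)
$t{\left(r \right)} = \frac{1}{2 r}$
$a = 396$ ($a = 22 \cdot 18 = 396$)
$\left(-1788 + t{\left(E \right)}\right) + a = \left(-1788 + \frac{1}{2 \left(-36\right)}\right) + 396 = \left(-1788 + \frac{1}{2} \left(- \frac{1}{36}\right)\right) + 396 = \left(-1788 - \frac{1}{72}\right) + 396 = - \frac{128737}{72} + 396 = - \frac{100225}{72}$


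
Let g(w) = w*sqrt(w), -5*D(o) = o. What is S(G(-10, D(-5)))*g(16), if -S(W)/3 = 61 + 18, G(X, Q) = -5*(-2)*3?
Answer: -15168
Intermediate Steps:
D(o) = -o/5
G(X, Q) = 30 (G(X, Q) = 10*3 = 30)
S(W) = -237 (S(W) = -3*(61 + 18) = -3*79 = -237)
g(w) = w**(3/2)
S(G(-10, D(-5)))*g(16) = -237*16**(3/2) = -237*64 = -15168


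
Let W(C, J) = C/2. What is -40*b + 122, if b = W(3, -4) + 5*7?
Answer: -1338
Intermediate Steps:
W(C, J) = C/2 (W(C, J) = C*(1/2) = C/2)
b = 73/2 (b = (1/2)*3 + 5*7 = 3/2 + 35 = 73/2 ≈ 36.500)
-40*b + 122 = -40*73/2 + 122 = -1460 + 122 = -1338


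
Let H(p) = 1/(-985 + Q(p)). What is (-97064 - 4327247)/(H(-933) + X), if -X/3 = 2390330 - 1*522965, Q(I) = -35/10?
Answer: 8746862847/11075341817 ≈ 0.78976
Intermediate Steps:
Q(I) = -7/2 (Q(I) = -35*⅒ = -7/2)
X = -5602095 (X = -3*(2390330 - 1*522965) = -3*(2390330 - 522965) = -3*1867365 = -5602095)
H(p) = -2/1977 (H(p) = 1/(-985 - 7/2) = 1/(-1977/2) = -2/1977)
(-97064 - 4327247)/(H(-933) + X) = (-97064 - 4327247)/(-2/1977 - 5602095) = -4424311/(-11075341817/1977) = -4424311*(-1977/11075341817) = 8746862847/11075341817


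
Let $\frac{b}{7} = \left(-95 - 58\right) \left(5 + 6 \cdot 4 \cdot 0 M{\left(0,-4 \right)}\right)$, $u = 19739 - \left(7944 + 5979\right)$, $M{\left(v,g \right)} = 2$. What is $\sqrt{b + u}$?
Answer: $\sqrt{461} \approx 21.471$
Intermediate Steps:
$u = 5816$ ($u = 19739 - 13923 = 5816$)
$b = -5355$ ($b = 7 \left(-95 - 58\right) \left(5 + 6 \cdot 4 \cdot 0 \cdot 2\right) = 7 \left(- 153 \left(5 + 24 \cdot 0 \cdot 2\right)\right) = 7 \left(- 153 \left(5 + 0 \cdot 2\right)\right) = 7 \left(- 153 \left(5 + 0\right)\right) = 7 \left(\left(-153\right) 5\right) = 7 \left(-765\right) = -5355$)
$\sqrt{b + u} = \sqrt{-5355 + 5816} = \sqrt{461}$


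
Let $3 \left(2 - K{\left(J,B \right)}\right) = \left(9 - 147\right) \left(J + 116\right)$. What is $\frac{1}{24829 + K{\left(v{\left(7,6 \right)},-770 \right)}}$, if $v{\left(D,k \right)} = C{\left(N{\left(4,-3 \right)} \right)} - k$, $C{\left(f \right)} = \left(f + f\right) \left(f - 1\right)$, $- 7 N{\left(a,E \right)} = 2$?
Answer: $\frac{49}{1466315} \approx 3.3417 \cdot 10^{-5}$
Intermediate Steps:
$N{\left(a,E \right)} = - \frac{2}{7}$ ($N{\left(a,E \right)} = \left(- \frac{1}{7}\right) 2 = - \frac{2}{7}$)
$C{\left(f \right)} = 2 f \left(-1 + f\right)$
$v{\left(D,k \right)} = \frac{36}{49} - k$ ($v{\left(D,k \right)} = 2 \left(- \frac{2}{7}\right) \left(-1 - \frac{2}{7}\right) - k = 2 \left(- \frac{2}{7}\right) \left(- \frac{9}{7}\right) - k = \frac{36}{49} - k$)
$K{\left(J,B \right)} = 5338 + 46 J$ ($K{\left(J,B \right)} = 2 - \frac{\left(9 - 147\right) \left(J + 116\right)}{3} = 2 - \frac{\left(-138\right) \left(116 + J\right)}{3} = 2 - \frac{-16008 - 138 J}{3} = 2 + \left(5336 + 46 J\right) = 5338 + 46 J$)
$\frac{1}{24829 + K{\left(v{\left(7,6 \right)},-770 \right)}} = \frac{1}{24829 + \left(5338 + 46 \left(\frac{36}{49} - 6\right)\right)} = \frac{1}{24829 + \left(5338 + 46 \left(- \frac{258}{49}\right)\right)} = \frac{1}{24829 + \left(5338 - \frac{11868}{49}\right)} = \frac{1}{24829 + \frac{249694}{49}} = \frac{1}{\frac{1466315}{49}} = \frac{49}{1466315}$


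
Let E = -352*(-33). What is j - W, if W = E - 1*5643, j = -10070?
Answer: -16043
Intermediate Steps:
E = 11616
W = 5973 (W = 11616 - 1*5643 = 11616 - 5643 = 5973)
j - W = -10070 - 1*5973 = -10070 - 5973 = -16043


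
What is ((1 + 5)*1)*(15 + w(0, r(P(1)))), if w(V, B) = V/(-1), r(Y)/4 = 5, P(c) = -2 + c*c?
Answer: 90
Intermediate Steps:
P(c) = -2 + c**2
r(Y) = 20 (r(Y) = 4*5 = 20)
w(V, B) = -V (w(V, B) = V*(-1) = -V)
((1 + 5)*1)*(15 + w(0, r(P(1)))) = ((1 + 5)*1)*(15 - 1*0) = (6*1)*(15 + 0) = 6*15 = 90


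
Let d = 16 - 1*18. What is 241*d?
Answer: -482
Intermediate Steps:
d = -2 (d = 16 - 18 = -2)
241*d = 241*(-2) = -482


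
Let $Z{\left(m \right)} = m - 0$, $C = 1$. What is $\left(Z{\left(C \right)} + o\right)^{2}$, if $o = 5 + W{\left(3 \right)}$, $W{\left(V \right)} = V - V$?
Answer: $36$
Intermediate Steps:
$W{\left(V \right)} = 0$
$o = 5$ ($o = 5 + 0 = 5$)
$Z{\left(m \right)} = m$ ($Z{\left(m \right)} = m + 0 = m$)
$\left(Z{\left(C \right)} + o\right)^{2} = \left(1 + 5\right)^{2} = 6^{2} = 36$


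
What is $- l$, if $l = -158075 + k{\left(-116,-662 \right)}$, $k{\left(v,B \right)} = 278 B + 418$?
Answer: $341693$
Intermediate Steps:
$k{\left(v,B \right)} = 418 + 278 B$
$l = -341693$ ($l = -158075 + \left(418 + 278 \left(-662\right)\right) = -158075 + \left(418 - 184036\right) = -158075 - 183618 = -341693$)
$- l = \left(-1\right) \left(-341693\right) = 341693$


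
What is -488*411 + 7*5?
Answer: -200533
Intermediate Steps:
-488*411 + 7*5 = -200568 + 35 = -200533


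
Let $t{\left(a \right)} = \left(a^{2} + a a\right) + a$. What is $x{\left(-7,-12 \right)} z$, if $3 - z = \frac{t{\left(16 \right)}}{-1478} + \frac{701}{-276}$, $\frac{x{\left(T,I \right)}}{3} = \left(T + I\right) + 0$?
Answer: $- \frac{22853105}{67988} \approx -336.13$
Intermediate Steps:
$t{\left(a \right)} = a + 2 a^{2}$ ($t{\left(a \right)} = \left(a^{2} + a^{2}\right) + a = 2 a^{2} + a = a + 2 a^{2}$)
$x{\left(T,I \right)} = 3 I + 3 T$ ($x{\left(T,I \right)} = 3 \left(\left(T + I\right) + 0\right) = 3 \left(\left(I + T\right) + 0\right) = 3 \left(I + T\right) = 3 I + 3 T$)
$z = \frac{1202795}{203964}$ ($z = 3 - \left(\frac{16 \left(1 + 2 \cdot 16\right)}{-1478} + \frac{701}{-276}\right) = 3 - \left(16 \left(1 + 32\right) \left(- \frac{1}{1478}\right) + 701 \left(- \frac{1}{276}\right)\right) = 3 - \left(16 \cdot 33 \left(- \frac{1}{1478}\right) - \frac{701}{276}\right) = 3 - \left(528 \left(- \frac{1}{1478}\right) - \frac{701}{276}\right) = 3 - \left(- \frac{264}{739} - \frac{701}{276}\right) = 3 - - \frac{590903}{203964} = 3 + \frac{590903}{203964} = \frac{1202795}{203964} \approx 5.8971$)
$x{\left(-7,-12 \right)} z = \left(3 \left(-12\right) + 3 \left(-7\right)\right) \frac{1202795}{203964} = \left(-36 - 21\right) \frac{1202795}{203964} = \left(-57\right) \frac{1202795}{203964} = - \frac{22853105}{67988}$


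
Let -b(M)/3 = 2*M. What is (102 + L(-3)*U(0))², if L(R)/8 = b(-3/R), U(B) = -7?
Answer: 191844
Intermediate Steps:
b(M) = -6*M
L(R) = 144/R (L(R) = 8*(-(-18)/R) = 8*(18/R) = 144/R)
(102 + L(-3)*U(0))² = (102 + (144/(-3))*(-7))² = (102 + (144*(-⅓))*(-7))² = (102 - 48*(-7))² = (102 + 336)² = 438² = 191844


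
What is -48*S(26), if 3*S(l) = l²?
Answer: -10816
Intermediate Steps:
S(l) = l²/3
-48*S(26) = -16*26² = -16*676 = -48*676/3 = -10816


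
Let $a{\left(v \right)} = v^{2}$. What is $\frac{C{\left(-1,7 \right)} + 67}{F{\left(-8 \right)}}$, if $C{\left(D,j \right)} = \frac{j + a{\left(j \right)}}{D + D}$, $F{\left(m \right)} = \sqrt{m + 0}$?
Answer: $- \frac{39 i \sqrt{2}}{4} \approx - 13.789 i$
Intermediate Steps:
$F{\left(m \right)} = \sqrt{m}$
$C{\left(D,j \right)} = \frac{j + j^{2}}{2 D}$ ($C{\left(D,j \right)} = \frac{j + j^{2}}{D + D} = \frac{j + j^{2}}{2 D}$)
$\frac{C{\left(-1,7 \right)} + 67}{F{\left(-8 \right)}} = \frac{\frac{1}{2} \cdot 7 \frac{1}{-1} \left(1 + 7\right) + 67}{\sqrt{-8}} = \frac{\frac{1}{2} \cdot 7 \left(-1\right) 8 + 67}{2 i \sqrt{2}} = \left(-28 + 67\right) \left(- \frac{i \sqrt{2}}{4}\right) = 39 \left(- \frac{i \sqrt{2}}{4}\right) = - \frac{39 i \sqrt{2}}{4}$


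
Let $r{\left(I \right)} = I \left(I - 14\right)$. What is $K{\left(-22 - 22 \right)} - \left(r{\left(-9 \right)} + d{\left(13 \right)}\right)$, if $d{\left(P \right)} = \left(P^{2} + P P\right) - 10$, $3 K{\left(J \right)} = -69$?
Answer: $-558$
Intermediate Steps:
$K{\left(J \right)} = -23$ ($K{\left(J \right)} = \frac{1}{3} \left(-69\right) = -23$)
$r{\left(I \right)} = I \left(-14 + I\right)$
$d{\left(P \right)} = -10 + 2 P^{2}$ ($d{\left(P \right)} = \left(P^{2} + P^{2}\right) - 10 = 2 P^{2} - 10 = -10 + 2 P^{2}$)
$K{\left(-22 - 22 \right)} - \left(r{\left(-9 \right)} + d{\left(13 \right)}\right) = -23 - \left(- 9 \left(-14 - 9\right) - \left(10 - 2 \cdot 13^{2}\right)\right) = -23 - \left(\left(-9\right) \left(-23\right) + \left(-10 + 2 \cdot 169\right)\right) = -23 - \left(207 + \left(-10 + 338\right)\right) = -23 - \left(207 + 328\right) = -23 - 535 = -558$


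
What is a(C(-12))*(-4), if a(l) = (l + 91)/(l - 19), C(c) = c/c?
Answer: 184/9 ≈ 20.444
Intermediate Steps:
C(c) = 1
a(l) = (91 + l)/(-19 + l)
a(C(-12))*(-4) = ((91 + 1)/(-19 + 1))*(-4) = (92/(-18))*(-4) = -1/18*92*(-4) = -46/9*(-4) = 184/9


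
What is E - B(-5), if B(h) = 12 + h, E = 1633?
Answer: 1626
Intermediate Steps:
E - B(-5) = 1633 - (12 - 5) = 1633 - 1*7 = 1633 - 7 = 1626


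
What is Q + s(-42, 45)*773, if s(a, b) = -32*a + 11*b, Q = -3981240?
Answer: -2559693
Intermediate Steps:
Q + s(-42, 45)*773 = -3981240 + (-32*(-42) + 11*45)*773 = -3981240 + (1344 + 495)*773 = -3981240 + 1839*773 = -3981240 + 1421547 = -2559693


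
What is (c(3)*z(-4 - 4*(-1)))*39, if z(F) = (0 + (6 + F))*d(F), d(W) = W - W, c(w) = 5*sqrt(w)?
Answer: 0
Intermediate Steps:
d(W) = 0
z(F) = 0 (z(F) = (0 + (6 + F))*0 = (6 + F)*0 = 0)
(c(3)*z(-4 - 4*(-1)))*39 = ((5*sqrt(3))*0)*39 = 0*39 = 0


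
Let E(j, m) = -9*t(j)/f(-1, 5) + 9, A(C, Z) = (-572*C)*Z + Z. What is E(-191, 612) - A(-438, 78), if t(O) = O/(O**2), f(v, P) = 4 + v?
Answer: -3732498504/191 ≈ -1.9542e+7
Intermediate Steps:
t(O) = 1/O (t(O) = O/O**2 = 1/O)
A(C, Z) = Z - 572*C*Z (A(C, Z) = -572*C*Z + Z = Z - 572*C*Z)
E(j, m) = 9 - 3/j (E(j, m) = -9/(j*(4 - 1)) + 9 = -9/(j*3) + 9 = -3/j + 9 = 9 - 3/j)
E(-191, 612) - A(-438, 78) = (9 - 3/(-191)) - 78*(1 - 572*(-438)) = (9 - 3*(-1/191)) - 78*(1 + 250536) = (9 + 3/191) - 78*250537 = 1722/191 - 1*19541886 = 1722/191 - 19541886 = -3732498504/191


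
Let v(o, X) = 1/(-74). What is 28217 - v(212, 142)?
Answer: 2088059/74 ≈ 28217.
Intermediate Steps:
v(o, X) = -1/74
28217 - v(212, 142) = 28217 - 1*(-1/74) = 28217 + 1/74 = 2088059/74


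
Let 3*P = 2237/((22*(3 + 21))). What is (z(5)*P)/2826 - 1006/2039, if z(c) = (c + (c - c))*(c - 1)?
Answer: -1103004361/2281836744 ≈ -0.48338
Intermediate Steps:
z(c) = c*(-1 + c) (z(c) = (c + 0)*(-1 + c) = c*(-1 + c))
P = 2237/1584 (P = (2237/((22*(3 + 21))))/3 = (2237/((22*24)))/3 = (2237/528)/3 = (2237*(1/528))/3 = (1/3)*(2237/528) = 2237/1584 ≈ 1.4122)
(z(5)*P)/2826 - 1006/2039 = ((5*(-1 + 5))*(2237/1584))/2826 - 1006/2039 = ((5*4)*(2237/1584))*(1/2826) - 1006*1/2039 = (20*(2237/1584))*(1/2826) - 1006/2039 = (11185/396)*(1/2826) - 1006/2039 = 11185/1119096 - 1006/2039 = -1103004361/2281836744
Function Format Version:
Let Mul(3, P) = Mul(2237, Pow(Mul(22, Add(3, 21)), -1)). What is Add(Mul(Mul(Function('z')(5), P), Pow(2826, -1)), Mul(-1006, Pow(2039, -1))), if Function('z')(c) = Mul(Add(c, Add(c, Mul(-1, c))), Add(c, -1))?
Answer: Rational(-1103004361, 2281836744) ≈ -0.48338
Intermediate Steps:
Function('z')(c) = Mul(c, Add(-1, c)) (Function('z')(c) = Mul(Add(c, 0), Add(-1, c)) = Mul(c, Add(-1, c)))
P = Rational(2237, 1584) (P = Mul(Rational(1, 3), Mul(2237, Pow(Mul(22, Add(3, 21)), -1))) = Mul(Rational(1, 3), Mul(2237, Pow(Mul(22, 24), -1))) = Mul(Rational(1, 3), Mul(2237, Pow(528, -1))) = Mul(Rational(1, 3), Mul(2237, Rational(1, 528))) = Mul(Rational(1, 3), Rational(2237, 528)) = Rational(2237, 1584) ≈ 1.4122)
Add(Mul(Mul(Function('z')(5), P), Pow(2826, -1)), Mul(-1006, Pow(2039, -1))) = Add(Mul(Mul(Mul(5, Add(-1, 5)), Rational(2237, 1584)), Pow(2826, -1)), Mul(-1006, Pow(2039, -1))) = Add(Mul(Mul(Mul(5, 4), Rational(2237, 1584)), Rational(1, 2826)), Mul(-1006, Rational(1, 2039))) = Add(Mul(Mul(20, Rational(2237, 1584)), Rational(1, 2826)), Rational(-1006, 2039)) = Add(Mul(Rational(11185, 396), Rational(1, 2826)), Rational(-1006, 2039)) = Add(Rational(11185, 1119096), Rational(-1006, 2039)) = Rational(-1103004361, 2281836744)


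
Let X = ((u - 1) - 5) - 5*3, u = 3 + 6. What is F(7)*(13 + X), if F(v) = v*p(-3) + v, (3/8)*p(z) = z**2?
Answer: 175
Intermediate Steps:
p(z) = 8*z**2/3
u = 9
F(v) = 25*v (F(v) = v*((8/3)*(-3)**2) + v = v*((8/3)*9) + v = v*24 + v = 24*v + v = 25*v)
X = -12 (X = ((9 - 1) - 5) - 5*3 = (8 - 5) - 15 = 3 - 15 = -12)
F(7)*(13 + X) = (25*7)*(13 - 12) = 175*1 = 175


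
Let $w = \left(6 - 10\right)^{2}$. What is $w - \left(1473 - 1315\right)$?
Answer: $-142$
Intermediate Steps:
$w = 16$ ($w = \left(-4\right)^{2} = 16$)
$w - \left(1473 - 1315\right) = 16 - \left(1473 - 1315\right) = 16 - 158 = -142$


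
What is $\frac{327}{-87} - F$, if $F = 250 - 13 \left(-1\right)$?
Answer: $- \frac{7736}{29} \approx -266.76$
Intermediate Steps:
$F = 263$ ($F = 250 - -13 = 250 + 13 = 263$)
$\frac{327}{-87} - F = \frac{327}{-87} - 263 = 327 \left(- \frac{1}{87}\right) - 263 = - \frac{109}{29} - 263 = - \frac{7736}{29}$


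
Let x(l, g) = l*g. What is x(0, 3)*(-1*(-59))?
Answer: 0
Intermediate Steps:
x(l, g) = g*l
x(0, 3)*(-1*(-59)) = (3*0)*(-1*(-59)) = 0*59 = 0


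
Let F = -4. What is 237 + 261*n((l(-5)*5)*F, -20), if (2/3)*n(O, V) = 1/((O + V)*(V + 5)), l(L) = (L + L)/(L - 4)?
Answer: 902949/3800 ≈ 237.62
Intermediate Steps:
l(L) = 2*L/(-4 + L) (l(L) = (2*L)/(-4 + L) = 2*L/(-4 + L))
n(O, V) = 3/(2*(5 + V)*(O + V)) (n(O, V) = 3/(2*(((O + V)*(V + 5)))) = 3/(2*(((O + V)*(5 + V)))) = 3/(2*(((5 + V)*(O + V)))) = 3*(1/((5 + V)*(O + V)))/2 = 3/(2*(5 + V)*(O + V)))
237 + 261*n((l(-5)*5)*F, -20) = 237 + 261*(3/(2*((-20)**2 + 5*(((2*(-5)/(-4 - 5))*5)*(-4)) + 5*(-20) + (((2*(-5)/(-4 - 5))*5)*(-4))*(-20)))) = 237 + 261*(3/(2*(400 + 5*(((2*(-5)/(-9))*5)*(-4)) - 100 + (((2*(-5)/(-9))*5)*(-4))*(-20)))) = 237 + 261*(3/(2*(400 + 5*(((2*(-5)*(-1/9))*5)*(-4)) - 100 + (((2*(-5)*(-1/9))*5)*(-4))*(-20)))) = 237 + 261*(3/(2*(400 + 5*(((10/9)*5)*(-4)) - 100 + (((10/9)*5)*(-4))*(-20)))) = 237 + 261*(3/(2*(400 + 5*((50/9)*(-4)) - 100 + ((50/9)*(-4))*(-20)))) = 237 + 261*(3/(2*(400 + 5*(-200/9) - 100 - 200/9*(-20)))) = 237 + 261*(3/(2*(400 - 1000/9 - 100 + 4000/9))) = 237 + 261*(3/(2*(1900/3))) = 237 + 261*((3/2)*(3/1900)) = 237 + 261*(9/3800) = 237 + 2349/3800 = 902949/3800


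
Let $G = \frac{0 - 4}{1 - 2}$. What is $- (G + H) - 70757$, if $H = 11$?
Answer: $-70772$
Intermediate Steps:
$G = 4$ ($G = - \frac{4}{-1} = \left(-4\right) \left(-1\right) = 4$)
$- (G + H) - 70757 = - (4 + 11) - 70757 = \left(-1\right) 15 - 70757 = -15 - 70757 = -70772$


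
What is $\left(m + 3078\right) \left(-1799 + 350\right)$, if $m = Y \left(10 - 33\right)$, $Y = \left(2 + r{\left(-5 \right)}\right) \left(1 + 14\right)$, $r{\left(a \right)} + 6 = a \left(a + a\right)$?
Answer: $18535608$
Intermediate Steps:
$r{\left(a \right)} = -6 + 2 a^{2}$ ($r{\left(a \right)} = -6 + a \left(a + a\right) = -6 + a 2 a = -6 + 2 a^{2}$)
$Y = 690$ ($Y = \left(2 - \left(6 - 2 \left(-5\right)^{2}\right)\right) \left(1 + 14\right) = \left(2 + \left(-6 + 2 \cdot 25\right)\right) 15 = \left(2 + \left(-6 + 50\right)\right) 15 = \left(2 + 44\right) 15 = 46 \cdot 15 = 690$)
$m = -15870$ ($m = 690 \left(10 - 33\right) = 690 \left(-23\right) = -15870$)
$\left(m + 3078\right) \left(-1799 + 350\right) = \left(-15870 + 3078\right) \left(-1799 + 350\right) = \left(-12792\right) \left(-1449\right) = 18535608$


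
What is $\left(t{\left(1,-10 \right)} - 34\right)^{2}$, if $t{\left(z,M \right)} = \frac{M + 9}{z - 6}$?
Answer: $\frac{28561}{25} \approx 1142.4$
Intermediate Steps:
$t{\left(z,M \right)} = \frac{9 + M}{-6 + z}$
$\left(t{\left(1,-10 \right)} - 34\right)^{2} = \left(\frac{9 - 10}{-6 + 1} - 34\right)^{2} = \left(\frac{1}{-5} \left(-1\right) - 34\right)^{2} = \left(\left(- \frac{1}{5}\right) \left(-1\right) - 34\right)^{2} = \left(\frac{1}{5} - 34\right)^{2} = \left(- \frac{169}{5}\right)^{2} = \frac{28561}{25}$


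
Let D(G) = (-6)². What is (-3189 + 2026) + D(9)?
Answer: -1127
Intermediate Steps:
D(G) = 36
(-3189 + 2026) + D(9) = (-3189 + 2026) + 36 = -1163 + 36 = -1127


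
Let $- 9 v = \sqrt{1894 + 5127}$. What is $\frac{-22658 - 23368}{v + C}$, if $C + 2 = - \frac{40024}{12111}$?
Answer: $- \frac{46044080025372}{11039413015} + \frac{6750924350346 \sqrt{7021}}{77275891105} \approx 3149.2$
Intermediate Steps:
$v = - \frac{\sqrt{7021}}{9}$ ($v = - \frac{\sqrt{1894 + 5127}}{9} = - \frac{\sqrt{7021}}{9} \approx -9.3102$)
$C = - \frac{64246}{12111}$ ($C = -2 - \frac{40024}{12111} = - \frac{64246}{12111} \approx -5.3048$)
$\frac{-22658 - 23368}{v + C} = \frac{-22658 - 23368}{- \frac{\sqrt{7021}}{9} - \frac{64246}{12111}} = \frac{-22658 - 23368}{- \frac{64246}{12111} - \frac{\sqrt{7021}}{9}} = - \frac{46026}{- \frac{64246}{12111} - \frac{\sqrt{7021}}{9}}$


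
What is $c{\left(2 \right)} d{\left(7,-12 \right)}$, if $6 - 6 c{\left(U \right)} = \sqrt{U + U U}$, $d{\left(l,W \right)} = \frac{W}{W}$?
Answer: $1 - \frac{\sqrt{6}}{6} \approx 0.59175$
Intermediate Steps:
$d{\left(l,W \right)} = 1$
$c{\left(U \right)} = 1 - \frac{\sqrt{U + U^{2}}}{6}$ ($c{\left(U \right)} = 1 - \frac{\sqrt{U + U U}}{6} = 1 - \frac{\sqrt{U + U^{2}}}{6}$)
$c{\left(2 \right)} d{\left(7,-12 \right)} = \left(1 - \frac{\sqrt{2 \left(1 + 2\right)}}{6}\right) 1 = \left(1 - \frac{\sqrt{2 \cdot 3}}{6}\right) 1 = \left(1 - \frac{\sqrt{6}}{6}\right) 1 = 1 - \frac{\sqrt{6}}{6}$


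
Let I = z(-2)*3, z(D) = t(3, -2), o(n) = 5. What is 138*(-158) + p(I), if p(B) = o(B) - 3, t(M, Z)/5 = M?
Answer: -21802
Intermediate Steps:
t(M, Z) = 5*M
z(D) = 15 (z(D) = 5*3 = 15)
I = 45 (I = 15*3 = 45)
p(B) = 2 (p(B) = 5 - 3 = 2)
138*(-158) + p(I) = 138*(-158) + 2 = -21804 + 2 = -21802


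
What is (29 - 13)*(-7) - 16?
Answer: -128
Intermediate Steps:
(29 - 13)*(-7) - 16 = 16*(-7) - 16 = -112 - 16 = -128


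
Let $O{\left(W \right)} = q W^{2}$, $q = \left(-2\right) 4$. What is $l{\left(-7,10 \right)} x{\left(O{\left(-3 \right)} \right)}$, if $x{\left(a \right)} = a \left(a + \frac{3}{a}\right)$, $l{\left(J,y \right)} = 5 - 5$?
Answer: $0$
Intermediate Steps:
$q = -8$
$l{\left(J,y \right)} = 0$ ($l{\left(J,y \right)} = 5 - 5 = 0$)
$O{\left(W \right)} = - 8 W^{2}$
$l{\left(-7,10 \right)} x{\left(O{\left(-3 \right)} \right)} = 0 \left(3 + \left(- 8 \left(-3\right)^{2}\right)^{2}\right) = 0 \left(3 + \left(\left(-8\right) 9\right)^{2}\right) = 0 \left(3 + \left(-72\right)^{2}\right) = 0 \left(3 + 5184\right) = 0 \cdot 5187 = 0$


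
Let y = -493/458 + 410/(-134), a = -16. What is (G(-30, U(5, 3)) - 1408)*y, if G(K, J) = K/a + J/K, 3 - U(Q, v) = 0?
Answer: 7139179329/1227440 ≈ 5816.3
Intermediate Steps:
U(Q, v) = 3 (U(Q, v) = 3 - 1*0 = 3 + 0 = 3)
G(K, J) = -K/16 + J/K (G(K, J) = K/(-16) + J/K = K*(-1/16) + J/K = -K/16 + J/K)
y = -126921/30686 (y = -493*1/458 + 410*(-1/134) = -493/458 - 205/67 = -126921/30686 ≈ -4.1361)
(G(-30, U(5, 3)) - 1408)*y = ((-1/16*(-30) + 3/(-30)) - 1408)*(-126921/30686) = ((15/8 + 3*(-1/30)) - 1408)*(-126921/30686) = ((15/8 - ⅒) - 1408)*(-126921/30686) = (71/40 - 1408)*(-126921/30686) = -56249/40*(-126921/30686) = 7139179329/1227440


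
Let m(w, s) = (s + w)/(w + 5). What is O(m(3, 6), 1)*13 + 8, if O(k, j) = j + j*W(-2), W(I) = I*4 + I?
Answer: -109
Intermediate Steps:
W(I) = 5*I (W(I) = 4*I + I = 5*I)
m(w, s) = (s + w)/(5 + w)
O(k, j) = -9*j (O(k, j) = j + j*(5*(-2)) = j + j*(-10) = j - 10*j = -9*j)
O(m(3, 6), 1)*13 + 8 = -9*1*13 + 8 = -9*13 + 8 = -117 + 8 = -109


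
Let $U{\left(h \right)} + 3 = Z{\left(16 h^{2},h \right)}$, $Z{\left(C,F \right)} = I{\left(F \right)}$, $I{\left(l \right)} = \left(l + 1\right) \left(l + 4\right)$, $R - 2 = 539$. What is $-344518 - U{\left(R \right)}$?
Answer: $-639905$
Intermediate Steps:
$R = 541$ ($R = 2 + 539 = 541$)
$I{\left(l \right)} = \left(1 + l\right) \left(4 + l\right)$
$Z{\left(C,F \right)} = 4 + F^{2} + 5 F$
$U{\left(h \right)} = 1 + h^{2} + 5 h$ ($U{\left(h \right)} = -3 + \left(4 + h^{2} + 5 h\right) = 1 + h^{2} + 5 h$)
$-344518 - U{\left(R \right)} = -344518 - \left(1 + 541^{2} + 5 \cdot 541\right) = -344518 - \left(1 + 292681 + 2705\right) = -344518 - 295387 = -639905$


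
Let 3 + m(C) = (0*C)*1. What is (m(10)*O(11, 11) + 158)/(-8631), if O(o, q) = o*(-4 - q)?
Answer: -653/8631 ≈ -0.075657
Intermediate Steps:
m(C) = -3 (m(C) = -3 + (0*C)*1 = -3 + 0*1 = -3 + 0 = -3)
(m(10)*O(11, 11) + 158)/(-8631) = (-(-3)*11*(4 + 11) + 158)/(-8631) = (-(-3)*11*15 + 158)*(-1/8631) = (-3*(-165) + 158)*(-1/8631) = (495 + 158)*(-1/8631) = 653*(-1/8631) = -653/8631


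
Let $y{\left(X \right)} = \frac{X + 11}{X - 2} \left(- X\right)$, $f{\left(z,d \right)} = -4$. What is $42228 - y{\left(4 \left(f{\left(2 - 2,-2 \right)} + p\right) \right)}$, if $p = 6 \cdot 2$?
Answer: $\frac{634108}{15} \approx 42274.0$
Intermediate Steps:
$p = 12$
$y{\left(X \right)} = - \frac{X \left(11 + X\right)}{-2 + X}$ ($y{\left(X \right)} = \frac{11 + X}{-2 + X} \left(- X\right) = - \frac{X \left(11 + X\right)}{-2 + X}$)
$42228 - y{\left(4 \left(f{\left(2 - 2,-2 \right)} + p\right) \right)} = 42228 - - \frac{4 \left(-4 + 12\right) \left(11 + 4 \left(-4 + 12\right)\right)}{-2 + 4 \left(-4 + 12\right)} = 42228 - - \frac{4 \cdot 8 \left(11 + 4 \cdot 8\right)}{-2 + 4 \cdot 8} = 42228 - \left(-1\right) 32 \frac{1}{-2 + 32} \left(11 + 32\right) = 42228 - \left(-1\right) 32 \cdot \frac{1}{30} \cdot 43 = 42228 - - \frac{688}{15} = 42228 + \frac{688}{15} = \frac{634108}{15}$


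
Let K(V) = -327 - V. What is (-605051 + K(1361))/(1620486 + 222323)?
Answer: -606739/1842809 ≈ -0.32925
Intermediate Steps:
(-605051 + K(1361))/(1620486 + 222323) = (-605051 + (-327 - 1*1361))/(1620486 + 222323) = (-605051 + (-327 - 1361))/1842809 = (-605051 - 1688)*(1/1842809) = -606739*1/1842809 = -606739/1842809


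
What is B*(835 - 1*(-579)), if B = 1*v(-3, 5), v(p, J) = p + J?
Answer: 2828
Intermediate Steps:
v(p, J) = J + p
B = 2 (B = 1*(5 - 3) = 1*2 = 2)
B*(835 - 1*(-579)) = 2*(835 - 1*(-579)) = 2*(835 + 579) = 2*1414 = 2828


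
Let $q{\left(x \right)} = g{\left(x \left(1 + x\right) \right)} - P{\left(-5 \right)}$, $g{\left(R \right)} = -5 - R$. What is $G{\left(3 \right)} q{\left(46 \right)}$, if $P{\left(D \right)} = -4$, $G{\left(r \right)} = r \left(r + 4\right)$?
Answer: $-45423$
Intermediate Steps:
$G{\left(r \right)} = r \left(4 + r\right)$
$q{\left(x \right)} = -1 - x \left(1 + x\right)$ ($q{\left(x \right)} = \left(-5 - x \left(1 + x\right)\right) - -4 = \left(-5 - x \left(1 + x\right)\right) + 4 = -1 - x \left(1 + x\right)$)
$G{\left(3 \right)} q{\left(46 \right)} = 3 \left(4 + 3\right) \left(-1 - 46 \left(1 + 46\right)\right) = 3 \cdot 7 \left(-1 - 46 \cdot 47\right) = 21 \left(-1 - 2162\right) = 21 \left(-2163\right) = -45423$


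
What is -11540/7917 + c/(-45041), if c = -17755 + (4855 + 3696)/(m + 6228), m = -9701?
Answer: -1316917535498/1238435670381 ≈ -1.0634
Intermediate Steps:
c = -61671666/3473 (c = -17755 + (4855 + 3696)/(-9701 + 6228) = -17755 + 8551/(-3473) = -17755 + 8551*(-1/3473) = -17755 - 8551/3473 = -61671666/3473 ≈ -17757.)
-11540/7917 + c/(-45041) = -11540/7917 - 61671666/3473/(-45041) = -11540*1/7917 - 61671666/3473*(-1/45041) = -11540/7917 + 61671666/156427393 = -1316917535498/1238435670381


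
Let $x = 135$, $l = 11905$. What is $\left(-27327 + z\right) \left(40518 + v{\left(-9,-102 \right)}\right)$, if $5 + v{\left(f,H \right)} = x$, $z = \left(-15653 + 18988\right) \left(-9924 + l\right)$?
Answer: $267435711584$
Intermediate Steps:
$z = 6606635$ ($z = \left(-15653 + 18988\right) \left(-9924 + 11905\right) = 3335 \cdot 1981 = 6606635$)
$v{\left(f,H \right)} = 130$ ($v{\left(f,H \right)} = -5 + 135 = 130$)
$\left(-27327 + z\right) \left(40518 + v{\left(-9,-102 \right)}\right) = \left(-27327 + 6606635\right) \left(40518 + 130\right) = 6579308 \cdot 40648 = 267435711584$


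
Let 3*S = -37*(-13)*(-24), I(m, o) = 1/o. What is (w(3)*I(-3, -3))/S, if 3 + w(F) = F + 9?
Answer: 3/3848 ≈ 0.00077963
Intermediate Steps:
w(F) = 6 + F (w(F) = -3 + (F + 9) = -3 + (9 + F) = 6 + F)
S = -3848 (S = (-37*(-13)*(-24))/3 = (481*(-24))/3 = (1/3)*(-11544) = -3848)
(w(3)*I(-3, -3))/S = ((6 + 3)/(-3))/(-3848) = (9*(-1/3))*(-1/3848) = -3*(-1/3848) = 3/3848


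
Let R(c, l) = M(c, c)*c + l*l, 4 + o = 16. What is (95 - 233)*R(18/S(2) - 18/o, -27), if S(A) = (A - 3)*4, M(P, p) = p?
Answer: -105570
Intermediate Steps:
o = 12 (o = -4 + 16 = 12)
S(A) = -12 + 4*A (S(A) = (-3 + A)*4 = -12 + 4*A)
R(c, l) = c**2 + l**2 (R(c, l) = c*c + l*l = c**2 + l**2)
(95 - 233)*R(18/S(2) - 18/o, -27) = (95 - 233)*((18/(-12 + 4*2) - 18/12)**2 + (-27)**2) = -138*((18/(-12 + 8) - 18*1/12)**2 + 729) = -138*((18/(-4) - 3/2)**2 + 729) = -138*((18*(-1/4) - 3/2)**2 + 729) = -138*((-9/2 - 3/2)**2 + 729) = -138*((-6)**2 + 729) = -138*(36 + 729) = -138*765 = -105570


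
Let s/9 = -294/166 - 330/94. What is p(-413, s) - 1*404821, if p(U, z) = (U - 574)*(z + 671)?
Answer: -84674978/83 ≈ -1.0202e+6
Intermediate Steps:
s = -185436/3901 (s = 9*(-294/166 - 330/94) = 9*(-294*1/166 - 330*1/94) = 9*(-147/83 - 165/47) = 9*(-20604/3901) = -185436/3901 ≈ -47.536)
p(U, z) = (-574 + U)*(671 + z)
p(-413, s) - 1*404821 = (-385154 - 574*(-185436/3901) + 671*(-413) - 413*(-185436/3901)) - 1*404821 = (-385154 + 106440264/3901 - 277123 + 76585068/3901) - 404821 = -51074835/83 - 404821 = -84674978/83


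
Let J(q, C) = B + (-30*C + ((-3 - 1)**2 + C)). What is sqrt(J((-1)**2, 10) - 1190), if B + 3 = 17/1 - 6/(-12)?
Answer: I*sqrt(5798)/2 ≈ 38.072*I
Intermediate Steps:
B = 29/2 (B = -3 + (17/1 - 6/(-12)) = -3 + (17*1 - 6*(-1/12)) = -3 + (17 + 1/2) = -3 + 35/2 = 29/2 ≈ 14.500)
J(q, C) = 61/2 - 29*C (J(q, C) = 29/2 + (-30*C + ((-3 - 1)**2 + C)) = 29/2 + (-30*C + ((-4)**2 + C)) = 29/2 + (-30*C + (16 + C)) = 29/2 + (16 - 29*C) = 61/2 - 29*C)
sqrt(J((-1)**2, 10) - 1190) = sqrt((61/2 - 29*10) - 1190) = sqrt((61/2 - 290) - 1190) = sqrt(-519/2 - 1190) = sqrt(-2899/2) = I*sqrt(5798)/2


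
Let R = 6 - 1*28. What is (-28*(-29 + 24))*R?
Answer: -3080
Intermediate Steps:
R = -22 (R = 6 - 28 = -22)
(-28*(-29 + 24))*R = -28*(-29 + 24)*(-22) = -28*(-5)*(-22) = 140*(-22) = -3080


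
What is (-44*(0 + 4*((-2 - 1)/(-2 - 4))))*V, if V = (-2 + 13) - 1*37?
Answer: 2288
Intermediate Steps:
V = -26 (V = 11 - 37 = -26)
(-44*(0 + 4*((-2 - 1)/(-2 - 4))))*V = -44*(0 + 4*((-2 - 1)/(-2 - 4)))*(-26) = -44*(0 + 4*(-3/(-6)))*(-26) = -44*(0 + 4*(-3*(-1/6)))*(-26) = -44*(0 + 4*(1/2))*(-26) = -44*(0 + 2)*(-26) = -44*2*(-26) = -88*(-26) = 2288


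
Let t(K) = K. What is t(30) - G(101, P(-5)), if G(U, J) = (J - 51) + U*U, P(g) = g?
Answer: -10115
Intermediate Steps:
G(U, J) = -51 + J + U² (G(U, J) = (-51 + J) + U² = -51 + J + U²)
t(30) - G(101, P(-5)) = 30 - (-51 - 5 + 101²) = 30 - (-51 - 5 + 10201) = 30 - 1*10145 = 30 - 10145 = -10115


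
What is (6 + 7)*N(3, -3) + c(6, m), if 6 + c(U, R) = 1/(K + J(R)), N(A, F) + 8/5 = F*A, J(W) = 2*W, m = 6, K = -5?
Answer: -5028/35 ≈ -143.66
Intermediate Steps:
N(A, F) = -8/5 + A*F (N(A, F) = -8/5 + F*A = -8/5 + A*F)
c(U, R) = -6 + 1/(-5 + 2*R)
(6 + 7)*N(3, -3) + c(6, m) = (6 + 7)*(-8/5 + 3*(-3)) + (31 - 12*6)/(-5 + 2*6) = 13*(-8/5 - 9) + (31 - 72)/(-5 + 12) = 13*(-53/5) - 41/7 = -689/5 + (1/7)*(-41) = -689/5 - 41/7 = -5028/35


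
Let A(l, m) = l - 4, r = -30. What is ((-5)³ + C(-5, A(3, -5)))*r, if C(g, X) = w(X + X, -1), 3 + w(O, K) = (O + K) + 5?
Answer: 3780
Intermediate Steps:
A(l, m) = -4 + l
w(O, K) = 2 + K + O (w(O, K) = -3 + ((O + K) + 5) = -3 + ((K + O) + 5) = -3 + (5 + K + O) = 2 + K + O)
C(g, X) = 1 + 2*X (C(g, X) = 2 - 1 + (X + X) = 2 - 1 + 2*X = 1 + 2*X)
((-5)³ + C(-5, A(3, -5)))*r = ((-5)³ + (1 + 2*(-4 + 3)))*(-30) = (-125 + (1 + 2*(-1)))*(-30) = (-125 + (1 - 2))*(-30) = (-125 - 1)*(-30) = -126*(-30) = 3780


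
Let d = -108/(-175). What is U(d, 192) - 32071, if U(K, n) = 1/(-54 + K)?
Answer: -299607457/9342 ≈ -32071.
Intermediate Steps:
d = 108/175 (d = -108*(-1/175) = 108/175 ≈ 0.61714)
U(d, 192) - 32071 = 1/(-54 + 108/175) - 32071 = 1/(-9342/175) - 32071 = -175/9342 - 32071 = -299607457/9342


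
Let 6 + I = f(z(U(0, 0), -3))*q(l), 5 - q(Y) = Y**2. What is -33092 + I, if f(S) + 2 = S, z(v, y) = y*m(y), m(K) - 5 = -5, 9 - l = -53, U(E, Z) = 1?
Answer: -25420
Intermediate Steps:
l = 62 (l = 9 - 1*(-53) = 9 + 53 = 62)
m(K) = 0 (m(K) = 5 - 5 = 0)
z(v, y) = 0 (z(v, y) = y*0 = 0)
q(Y) = 5 - Y**2
f(S) = -2 + S
I = 7672 (I = -6 + (-2 + 0)*(5 - 1*62**2) = -6 - 2*(5 - 1*3844) = -6 - 2*(5 - 3844) = -6 - 2*(-3839) = -6 + 7678 = 7672)
-33092 + I = -33092 + 7672 = -25420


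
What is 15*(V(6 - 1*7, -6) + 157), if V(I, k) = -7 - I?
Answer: 2265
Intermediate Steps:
15*(V(6 - 1*7, -6) + 157) = 15*((-7 - (6 - 1*7)) + 157) = 15*((-7 - (6 - 7)) + 157) = 15*((-7 - 1*(-1)) + 157) = 15*((-7 + 1) + 157) = 15*(-6 + 157) = 15*151 = 2265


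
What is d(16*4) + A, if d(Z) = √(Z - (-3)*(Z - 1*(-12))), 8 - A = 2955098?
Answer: -2955090 + 2*√73 ≈ -2.9551e+6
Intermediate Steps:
A = -2955090 (A = 8 - 1*2955098 = 8 - 2955098 = -2955090)
d(Z) = √(36 + 4*Z) (d(Z) = √(Z - (-3)*(Z + 12)) = √(Z - (-3)*(12 + Z)) = √(Z - 3*(-12 - Z)) = √(Z + (36 + 3*Z)) = √(36 + 4*Z))
d(16*4) + A = 2*√(9 + 16*4) - 2955090 = 2*√(9 + 64) - 2955090 = 2*√73 - 2955090 = -2955090 + 2*√73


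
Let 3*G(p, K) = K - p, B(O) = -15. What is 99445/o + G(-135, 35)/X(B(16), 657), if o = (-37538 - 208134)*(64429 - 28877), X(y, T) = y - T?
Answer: -947068075/11229596928 ≈ -0.084337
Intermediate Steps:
o = -8734130944 (o = -245672*35552 = -8734130944)
G(p, K) = -p/3 + K/3 (G(p, K) = (K - p)/3 = -p/3 + K/3)
99445/o + G(-135, 35)/X(B(16), 657) = 99445/(-8734130944) + (-1/3*(-135) + (1/3)*35)/(-15 - 1*657) = 99445*(-1/8734130944) + (45 + 35/3)/(-15 - 657) = -99445/8734130944 + (170/3)/(-672) = -99445/8734130944 + (170/3)*(-1/672) = -99445/8734130944 - 85/1008 = -947068075/11229596928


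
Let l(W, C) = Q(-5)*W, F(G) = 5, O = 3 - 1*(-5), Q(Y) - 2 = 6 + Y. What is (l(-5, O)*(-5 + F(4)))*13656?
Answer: 0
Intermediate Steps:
Q(Y) = 8 + Y (Q(Y) = 2 + (6 + Y) = 8 + Y)
O = 8 (O = 3 + 5 = 8)
l(W, C) = 3*W (l(W, C) = (8 - 5)*W = 3*W)
(l(-5, O)*(-5 + F(4)))*13656 = ((3*(-5))*(-5 + 5))*13656 = -15*0*13656 = 0*13656 = 0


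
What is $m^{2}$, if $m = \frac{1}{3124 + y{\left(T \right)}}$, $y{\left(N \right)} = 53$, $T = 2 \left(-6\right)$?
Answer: $\frac{1}{10093329} \approx 9.9075 \cdot 10^{-8}$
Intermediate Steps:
$T = -12$
$m = \frac{1}{3177}$ ($m = \frac{1}{3124 + 53} = \frac{1}{3177} \approx 0.00031476$)
$m^{2} = \left(\frac{1}{3177}\right)^{2} = \frac{1}{10093329}$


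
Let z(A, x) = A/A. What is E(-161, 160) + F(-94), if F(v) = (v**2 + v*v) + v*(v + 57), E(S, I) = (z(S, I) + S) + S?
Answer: 20829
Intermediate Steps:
z(A, x) = 1
E(S, I) = 1 + 2*S (E(S, I) = (1 + S) + S = 1 + 2*S)
F(v) = 2*v**2 + v*(57 + v) (F(v) = (v**2 + v**2) + v*(57 + v) = 2*v**2 + v*(57 + v))
E(-161, 160) + F(-94) = (1 + 2*(-161)) + 3*(-94)*(19 - 94) = (1 - 322) + 3*(-94)*(-75) = -321 + 21150 = 20829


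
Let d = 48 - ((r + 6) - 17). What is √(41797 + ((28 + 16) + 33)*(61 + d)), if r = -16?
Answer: √52269 ≈ 228.62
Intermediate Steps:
d = 75 (d = 48 - ((-16 + 6) - 17) = 48 - (-10 - 17) = 48 - 1*(-27) = 48 + 27 = 75)
√(41797 + ((28 + 16) + 33)*(61 + d)) = √(41797 + ((28 + 16) + 33)*(61 + 75)) = √(41797 + (44 + 33)*136) = √(41797 + 77*136) = √(41797 + 10472) = √52269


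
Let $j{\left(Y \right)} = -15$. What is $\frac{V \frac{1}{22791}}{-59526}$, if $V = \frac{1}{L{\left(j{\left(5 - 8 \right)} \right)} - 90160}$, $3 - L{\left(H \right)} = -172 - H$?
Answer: $\frac{1}{122099135940000} \approx 8.1901 \cdot 10^{-15}$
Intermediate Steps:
$L{\left(H \right)} = 175 + H$ ($L{\left(H \right)} = 3 - \left(-172 - H\right) = 3 + \left(172 + H\right) = 175 + H$)
$V = - \frac{1}{90000}$ ($V = \frac{1}{\left(175 - 15\right) - 90160} = \frac{1}{160 - 90160} = \frac{1}{-90000} = - \frac{1}{90000} \approx -1.1111 \cdot 10^{-5}$)
$\frac{V \frac{1}{22791}}{-59526} = \frac{\left(- \frac{1}{90000}\right) \frac{1}{22791}}{-59526} = \left(- \frac{1}{90000}\right) \frac{1}{22791} \left(- \frac{1}{59526}\right) = \left(- \frac{1}{2051190000}\right) \left(- \frac{1}{59526}\right) = \frac{1}{122099135940000}$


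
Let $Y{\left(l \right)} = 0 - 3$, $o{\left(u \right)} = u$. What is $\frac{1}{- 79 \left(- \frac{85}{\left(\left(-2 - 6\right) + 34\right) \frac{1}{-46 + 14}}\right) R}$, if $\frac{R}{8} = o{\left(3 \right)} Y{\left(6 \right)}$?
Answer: $\frac{13}{7735680} \approx 1.6805 \cdot 10^{-6}$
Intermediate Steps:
$Y{\left(l \right)} = -3$
$R = -72$ ($R = 8 \cdot 3 \left(-3\right) = 8 \left(-9\right) = -72$)
$\frac{1}{- 79 \left(- \frac{85}{\left(\left(-2 - 6\right) + 34\right) \frac{1}{-46 + 14}}\right) R} = \frac{1}{- 79 \left(- \frac{85}{\left(\left(-2 - 6\right) + 34\right) \frac{1}{-46 + 14}}\right) \left(-72\right)} = \frac{1}{- 79 \left(- \frac{85}{\left(\left(-2 - 6\right) + 34\right) \frac{1}{-32}}\right) \left(-72\right)} = \frac{1}{- 79 \left(- \frac{85}{\left(-8 + 34\right) \left(- \frac{1}{32}\right)}\right) \left(-72\right)} = \frac{1}{- 79 \left(- \frac{85}{26 \left(- \frac{1}{32}\right)}\right) \left(-72\right)} = \frac{1}{- 79 \left(- \frac{85}{- \frac{13}{16}}\right) \left(-72\right)} = \frac{1}{- 79 \left(\left(-85\right) \left(- \frac{16}{13}\right)\right) \left(-72\right)} = \frac{1}{\left(-79\right) \frac{1360}{13} \left(-72\right)} = \frac{1}{\left(- \frac{107440}{13}\right) \left(-72\right)} = \frac{1}{\frac{7735680}{13}} = \frac{13}{7735680}$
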